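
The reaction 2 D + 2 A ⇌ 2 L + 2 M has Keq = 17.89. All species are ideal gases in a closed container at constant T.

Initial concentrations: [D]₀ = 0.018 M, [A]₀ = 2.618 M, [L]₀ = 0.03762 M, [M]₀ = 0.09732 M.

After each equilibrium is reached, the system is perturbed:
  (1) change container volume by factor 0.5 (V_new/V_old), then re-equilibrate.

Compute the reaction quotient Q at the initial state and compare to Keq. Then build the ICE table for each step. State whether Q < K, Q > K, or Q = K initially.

Q₀ = 0.006036; Q < K (proceeds forward)

Q₀ = 0.006036 vs Keq = 17.89 ⇒ Q<K, forward
Step 1:
                  D         A         L         M
  Initial     0.018     2.618   0.03762   0.09732
  Change   -0.01743  -0.01743   0.01743   0.01743
  Equil   5.7423e-04     2.601   0.05505    0.1147
  solve Keq expr → x = 0.008713; check Q = 17.89
Then change container volume by factor 0.5 (V_new/V_old).
Step 2:
                  D         A         L         M
  Initial  0.001148     5.201    0.1101    0.2295
  Change          0         0         0         0
  Equil    0.001148     5.201    0.1101    0.2295
  solve Keq expr → x = 0; check Q = 17.89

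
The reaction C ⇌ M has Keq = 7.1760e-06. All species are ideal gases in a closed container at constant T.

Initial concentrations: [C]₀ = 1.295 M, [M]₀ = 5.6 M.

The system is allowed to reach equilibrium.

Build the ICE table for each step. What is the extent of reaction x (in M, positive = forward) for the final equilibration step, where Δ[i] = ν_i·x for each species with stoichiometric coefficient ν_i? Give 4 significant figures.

Q₀ = 4.324 vs Keq = 7.1760e-06 ⇒ Q>K, reverse
Step 1:
                    C           M
  init          1.295         5.6
  Δ               5.6        -5.6
  eq            6.895  4.9478e-05
  solve Keq expr → x = -5.6; check Q = 7.1760e-06

x = -5.6 M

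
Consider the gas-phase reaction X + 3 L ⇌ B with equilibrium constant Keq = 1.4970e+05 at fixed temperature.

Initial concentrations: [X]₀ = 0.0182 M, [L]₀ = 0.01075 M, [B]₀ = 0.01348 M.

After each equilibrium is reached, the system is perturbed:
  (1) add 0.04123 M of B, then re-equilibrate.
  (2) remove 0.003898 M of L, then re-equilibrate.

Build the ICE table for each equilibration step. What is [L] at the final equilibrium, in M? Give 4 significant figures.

Q₀ = 5.9620e+05 vs Keq = 1.4970e+05 ⇒ Q>K, reverse
Step 1:
                   X          L          B
  Initial     0.0182    0.01075    0.01348
  Change     0.00169    0.00507   -0.00169
  Equil      0.01989    0.01582    0.01179
  solve Keq expr → x = -0.00169; check Q = 1.4970e+05
Then add 0.04123 M of B.
Step 2:
                   X          L          B
  Initial    0.01989    0.01582    0.05302
  Change    0.002892   0.008675  -0.002892
  Equil      0.02278     0.0245    0.05013
  solve Keq expr → x = -0.002892; check Q = 1.4970e+05
Then remove 0.003898 M of L.
Step 3:
                   X          L          B
  Initial    0.02278     0.0206    0.05013
  Change    0.001111   0.003333  -0.001111
  Equil      0.02389    0.02393    0.04902
  solve Keq expr → x = -0.001111; check Q = 1.4970e+05

[L]_eq = 0.02393 M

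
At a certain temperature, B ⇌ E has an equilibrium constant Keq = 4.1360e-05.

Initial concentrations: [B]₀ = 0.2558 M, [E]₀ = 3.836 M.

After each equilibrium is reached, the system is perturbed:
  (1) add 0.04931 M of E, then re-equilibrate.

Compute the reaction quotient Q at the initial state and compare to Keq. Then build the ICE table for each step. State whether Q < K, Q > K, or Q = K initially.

Q₀ = 15 vs Keq = 4.1360e-05 ⇒ Q>K, reverse
Step 1:
                  B         E
  Initial    0.2558     3.836
  Change      3.836    -3.836
  Equil       4.092 1.6923e-04
  solve Keq expr → x = -3.836; check Q = 4.1360e-05
Then add 0.04931 M of E.
Step 2:
                  B         E
  Initial     4.092   0.04948
  Change    0.04931  -0.04931
  Equil       4.141 1.7127e-04
  solve Keq expr → x = -0.04931; check Q = 4.1360e-05

Q₀ = 15; Q > K (proceeds reverse)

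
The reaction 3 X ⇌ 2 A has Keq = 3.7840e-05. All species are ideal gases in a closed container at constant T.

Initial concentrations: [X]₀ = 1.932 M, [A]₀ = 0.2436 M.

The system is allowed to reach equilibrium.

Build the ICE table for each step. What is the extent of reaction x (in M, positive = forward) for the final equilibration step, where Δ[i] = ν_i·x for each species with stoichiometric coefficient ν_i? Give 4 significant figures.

Q₀ = 0.008229 vs Keq = 3.7840e-05 ⇒ Q>K, reverse
Step 1:
                    X           A
  Initial       1.932      0.2436
  Change       0.3339     -0.2226
  Equil         2.266     0.02098
  solve Keq expr → x = -0.1113; check Q = 3.7840e-05

x = -0.1113 M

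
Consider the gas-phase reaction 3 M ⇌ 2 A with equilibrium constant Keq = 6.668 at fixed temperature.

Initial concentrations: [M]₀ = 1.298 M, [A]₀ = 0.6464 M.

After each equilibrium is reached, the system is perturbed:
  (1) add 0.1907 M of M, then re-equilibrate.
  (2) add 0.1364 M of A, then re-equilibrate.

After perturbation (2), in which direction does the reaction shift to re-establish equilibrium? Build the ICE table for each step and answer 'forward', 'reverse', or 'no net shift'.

Direction: reverse

Q₀ = 0.1911 vs Keq = 6.668 ⇒ Q<K, forward
Step 1:
                  M         A
  init        1.298    0.6464
  Δ         -0.7223    0.4815
  eq         0.5757     1.128
  solve Keq expr → x = 0.2408; check Q = 6.668
Then add 0.1907 M of M.
Step 2:
                  M         A
  init       0.7664     1.128
  Δ         -0.1559    0.1039
  eq         0.6105     1.232
  solve Keq expr → x = 0.05195; check Q = 6.668
Then add 0.1364 M of A.
Step 3:
                  M         A
  init       0.6105     1.368
  Δ         0.03649  -0.02433
  eq          0.647     1.344
  solve Keq expr → x = -0.01216; check Q = 6.668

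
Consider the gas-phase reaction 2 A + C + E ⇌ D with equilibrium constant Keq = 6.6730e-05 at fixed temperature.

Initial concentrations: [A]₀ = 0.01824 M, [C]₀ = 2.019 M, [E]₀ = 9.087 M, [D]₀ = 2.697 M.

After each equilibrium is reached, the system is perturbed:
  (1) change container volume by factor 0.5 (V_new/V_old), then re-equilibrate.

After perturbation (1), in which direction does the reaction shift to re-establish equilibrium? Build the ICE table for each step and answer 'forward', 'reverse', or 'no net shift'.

Q₀ = 441.8 vs Keq = 6.6730e-05 ⇒ Q>K, reverse
Step 1:
                    A           C           E           D
  I           0.01824       2.019       9.087       2.697
  C             5.198       2.599       2.599      -2.599
  E             5.216       4.618       11.69     0.09799
  solve Keq expr → x = -2.599; check Q = 6.6730e-05
Then change container volume by factor 0.5 (V_new/V_old).
Step 2:
                    A           C           E           D
  I             10.43       9.236       23.37       0.196
  C            -1.594     -0.7971     -0.7971      0.7971
  E             8.838       8.439       22.57      0.9931
  solve Keq expr → x = 0.7971; check Q = 6.6730e-05

Direction: forward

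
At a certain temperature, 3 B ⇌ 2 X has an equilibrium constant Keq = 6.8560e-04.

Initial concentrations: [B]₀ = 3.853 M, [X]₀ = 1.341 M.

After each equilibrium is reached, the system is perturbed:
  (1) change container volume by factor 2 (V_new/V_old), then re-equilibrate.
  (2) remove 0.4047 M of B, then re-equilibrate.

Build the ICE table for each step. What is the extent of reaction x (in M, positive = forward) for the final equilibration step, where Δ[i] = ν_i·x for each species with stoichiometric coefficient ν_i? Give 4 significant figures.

Q₀ = 0.03144 vs Keq = 6.8560e-04 ⇒ Q>K, reverse
Step 1:
                   B          X
  I            3.853      1.341
  C            1.522     -1.015
  E            5.375     0.3263
  solve Keq expr → x = -0.5074; check Q = 6.8560e-04
Then change container volume by factor 2 (V_new/V_old).
Step 2:
                   B          X
  I            2.688     0.1631
  C          0.06533   -0.04355
  E            2.753     0.1196
  solve Keq expr → x = -0.02178; check Q = 6.8560e-04
Then remove 0.4047 M of B.
Step 3:
                   B          X
  I            2.348     0.1196
  C           0.0349   -0.02327
  E            2.383    0.09632
  solve Keq expr → x = -0.01163; check Q = 6.8560e-04

x = -0.01163 M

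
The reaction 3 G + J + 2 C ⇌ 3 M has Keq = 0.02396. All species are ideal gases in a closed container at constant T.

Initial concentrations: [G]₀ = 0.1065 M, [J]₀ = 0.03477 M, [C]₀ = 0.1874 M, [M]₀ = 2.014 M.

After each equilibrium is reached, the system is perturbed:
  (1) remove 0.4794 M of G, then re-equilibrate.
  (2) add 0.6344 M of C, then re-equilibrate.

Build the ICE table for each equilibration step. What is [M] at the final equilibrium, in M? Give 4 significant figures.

Q₀ = 5.5384e+06 vs Keq = 0.02396 ⇒ Q>K, reverse
Step 1:
                   G          J          C          M
  I           0.1065    0.03477     0.1874      2.014
  C            1.561     0.5203      1.041     -1.561
  E            1.667     0.5551      1.228      0.453
  solve Keq expr → x = -0.5203; check Q = 0.02396
Then remove 0.4794 M of G.
Step 2:
                   G          J          C          M
  I            1.188     0.5551      1.228      0.453
  C          0.08881     0.0296    0.05921   -0.08881
  E            1.277     0.5847      1.287     0.3642
  solve Keq expr → x = -0.0296; check Q = 0.02396
Then add 0.6344 M of C.
Step 3:
                   G          J          C          M
  I            1.277     0.5847      1.922     0.3642
  C          -0.0714    -0.0238    -0.0476     0.0714
  E            1.205     0.5609      1.874     0.4356
  solve Keq expr → x = 0.0238; check Q = 0.02396

[M]_eq = 0.4356 M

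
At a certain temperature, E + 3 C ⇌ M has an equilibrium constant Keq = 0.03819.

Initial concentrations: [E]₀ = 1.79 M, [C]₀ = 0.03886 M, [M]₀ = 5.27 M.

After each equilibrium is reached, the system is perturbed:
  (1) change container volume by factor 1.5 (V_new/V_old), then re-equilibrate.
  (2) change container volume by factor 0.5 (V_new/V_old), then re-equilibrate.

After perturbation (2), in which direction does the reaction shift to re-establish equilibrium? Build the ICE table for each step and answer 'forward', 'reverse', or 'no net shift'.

Q₀ = 5.0171e+04 vs Keq = 0.03819 ⇒ Q>K, reverse
Step 1:
                  E         C         M
  I            1.79   0.03886      5.27
  C           1.105     3.314    -1.105
  E           2.895     3.353     4.165
  solve Keq expr → x = -1.105; check Q = 0.03819
Then change container volume by factor 1.5 (V_new/V_old).
Step 2:
                  E         C         M
  I            1.93     2.235     2.777
  C          0.2846    0.8539   -0.2846
  E           2.214     3.089     2.492
  solve Keq expr → x = -0.2846; check Q = 0.03819
Then change container volume by factor 0.5 (V_new/V_old).
Step 3:
                  E         C         M
  I           4.429     6.178     4.985
  C         -0.8876    -2.663    0.8876
  E           3.541     3.515     5.872
  solve Keq expr → x = 0.8876; check Q = 0.03819

Direction: forward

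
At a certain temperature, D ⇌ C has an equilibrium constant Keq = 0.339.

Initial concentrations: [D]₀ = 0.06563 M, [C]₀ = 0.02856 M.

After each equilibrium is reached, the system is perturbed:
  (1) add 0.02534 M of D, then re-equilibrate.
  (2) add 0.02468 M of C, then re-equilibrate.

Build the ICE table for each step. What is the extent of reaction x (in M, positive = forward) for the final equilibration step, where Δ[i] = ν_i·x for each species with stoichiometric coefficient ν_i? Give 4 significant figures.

x = -0.01843 M

Q₀ = 0.4352 vs Keq = 0.339 ⇒ Q>K, reverse
Step 1:
                   D          C
  init       0.06563    0.02856
  Δ         0.004714  -0.004714
  eq         0.07034    0.02385
  solve Keq expr → x = -0.004714; check Q = 0.339
Then add 0.02534 M of D.
Step 2:
                   D          C
  init       0.09568    0.02385
  Δ        -0.006415   0.006415
  eq         0.08927    0.03026
  solve Keq expr → x = 0.006415; check Q = 0.339
Then add 0.02468 M of C.
Step 3:
                   D          C
  init       0.08927    0.05494
  Δ          0.01843   -0.01843
  eq          0.1077    0.03651
  solve Keq expr → x = -0.01843; check Q = 0.339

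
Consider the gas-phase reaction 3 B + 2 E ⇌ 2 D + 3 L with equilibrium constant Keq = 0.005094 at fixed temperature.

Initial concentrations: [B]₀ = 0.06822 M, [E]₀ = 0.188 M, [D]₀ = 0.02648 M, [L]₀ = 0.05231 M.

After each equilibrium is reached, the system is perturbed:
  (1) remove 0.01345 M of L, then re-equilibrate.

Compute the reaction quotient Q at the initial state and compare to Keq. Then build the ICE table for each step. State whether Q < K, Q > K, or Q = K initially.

Q₀ = 0.008944 vs Keq = 0.005094 ⇒ Q>K, reverse
Step 1:
                   B          E          D          L
  Initial    0.06822      0.188    0.02648    0.05231
  Change    0.003475   0.002317  -0.002317  -0.003475
  Equil       0.0717     0.1903    0.02416    0.04883
  solve Keq expr → x = -0.001158; check Q = 0.005094
Then remove 0.01345 M of L.
Step 2:
                   B          E          D          L
  Initial     0.0717     0.1903    0.02416    0.03538
  Change    -0.00534   -0.00356    0.00356    0.00534
  Equil      0.06636     0.1868    0.02772    0.04072
  solve Keq expr → x = 0.00178; check Q = 0.005094

Q₀ = 0.008944; Q > K (proceeds reverse)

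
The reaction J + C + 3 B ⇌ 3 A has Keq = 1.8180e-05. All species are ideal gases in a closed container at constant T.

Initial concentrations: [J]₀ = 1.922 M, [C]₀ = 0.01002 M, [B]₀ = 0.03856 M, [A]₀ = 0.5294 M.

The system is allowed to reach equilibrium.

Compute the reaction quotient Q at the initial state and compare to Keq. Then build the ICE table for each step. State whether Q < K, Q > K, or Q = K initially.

Q₀ = 1.3438e+05; Q > K (proceeds reverse)

Q₀ = 1.3438e+05 vs Keq = 1.8180e-05 ⇒ Q>K, reverse
Step 1:
                    J           C           B           A
  init          1.922     0.01002     0.03856      0.5294
  Δ            0.1729      0.1729      0.5188     -0.5188
  eq            2.095      0.1829      0.5573     0.01064
  solve Keq expr → x = -0.1729; check Q = 1.8180e-05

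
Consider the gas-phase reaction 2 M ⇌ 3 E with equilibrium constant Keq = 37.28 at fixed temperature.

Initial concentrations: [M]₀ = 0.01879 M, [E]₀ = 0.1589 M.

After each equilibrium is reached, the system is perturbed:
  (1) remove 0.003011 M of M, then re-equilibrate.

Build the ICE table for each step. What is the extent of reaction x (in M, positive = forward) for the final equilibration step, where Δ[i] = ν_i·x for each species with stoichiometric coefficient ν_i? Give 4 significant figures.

x = -0.001308 M

Q₀ = 11.36 vs Keq = 37.28 ⇒ Q<K, forward
Step 1:
                    M           E
  Initial     0.01879      0.1589
  Change    -0.007322     0.01098
  Equil       0.01147      0.1699
  solve Keq expr → x = 0.003661; check Q = 37.28
Then remove 0.003011 M of M.
Step 2:
                    M           E
  Initial    0.008457      0.1699
  Change     0.002616   -0.003924
  Equil       0.01107       0.166
  solve Keq expr → x = -0.001308; check Q = 37.28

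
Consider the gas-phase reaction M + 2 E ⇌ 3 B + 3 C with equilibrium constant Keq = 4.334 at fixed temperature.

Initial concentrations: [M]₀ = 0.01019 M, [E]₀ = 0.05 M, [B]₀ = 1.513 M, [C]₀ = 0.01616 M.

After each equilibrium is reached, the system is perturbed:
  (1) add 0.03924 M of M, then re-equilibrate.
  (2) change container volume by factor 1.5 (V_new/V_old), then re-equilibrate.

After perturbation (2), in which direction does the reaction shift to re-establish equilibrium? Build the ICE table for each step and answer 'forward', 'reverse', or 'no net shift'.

Direction: forward

Q₀ = 0.5738 vs Keq = 4.334 ⇒ Q<K, forward
Step 1:
                    M           E           B           C
  init        0.01019        0.05       1.513     0.01616
  Δ         -0.003121   -0.006242    0.009363    0.009363
  eq         0.007069     0.04376       1.522     0.02552
  solve Keq expr → x = 0.003121; check Q = 4.334
Then add 0.03924 M of M.
Step 2:
                    M           E           B           C
  init        0.04631     0.04376       1.522     0.02552
  Δ         -0.004544   -0.009089     0.01363     0.01363
  eq          0.04176     0.03467       1.536     0.03916
  solve Keq expr → x = 0.004544; check Q = 4.334
Then change container volume by factor 1.5 (V_new/V_old).
Step 3:
                    M           E           B           C
  init        0.02784     0.02311       1.024      0.0261
  Δ          -0.00223    -0.00446    0.006691    0.006691
  eq          0.02561     0.01865       1.031      0.0328
  solve Keq expr → x = 0.00223; check Q = 4.334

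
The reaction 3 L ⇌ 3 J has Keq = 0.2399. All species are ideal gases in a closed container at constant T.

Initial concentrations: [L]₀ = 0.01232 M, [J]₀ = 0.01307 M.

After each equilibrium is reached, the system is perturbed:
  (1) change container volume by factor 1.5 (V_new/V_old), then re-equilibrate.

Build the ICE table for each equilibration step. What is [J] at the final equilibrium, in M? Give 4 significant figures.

Q₀ = 1.194 vs Keq = 0.2399 ⇒ Q>K, reverse
Step 1:
                  L         J
  init      0.01232   0.01307
  Δ         0.00334  -0.00334
  eq        0.01566   0.00973
  solve Keq expr → x = -0.001113; check Q = 0.2399
Then change container volume by factor 1.5 (V_new/V_old).
Step 2:
                  L         J
  init      0.01044  0.006487
  Δ               0         0
  eq        0.01044  0.006487
  solve Keq expr → x = 0; check Q = 0.2399

[J]_eq = 0.006487 M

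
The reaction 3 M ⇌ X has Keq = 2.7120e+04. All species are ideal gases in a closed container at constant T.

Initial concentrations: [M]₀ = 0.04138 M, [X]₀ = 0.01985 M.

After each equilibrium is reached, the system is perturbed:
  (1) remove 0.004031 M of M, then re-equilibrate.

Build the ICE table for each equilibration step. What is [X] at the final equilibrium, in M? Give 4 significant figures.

[X]_eq = 0.0289 M

Q₀ = 280.1 vs Keq = 2.7120e+04 ⇒ Q<K, forward
Step 1:
                   M          X
  I          0.04138    0.01985
  C         -0.03102    0.01034
  E          0.01036    0.03019
  solve Keq expr → x = 0.01034; check Q = 2.7120e+04
Then remove 0.004031 M of M.
Step 2:
                   M          X
  I         0.006333    0.03019
  C         0.003881  -0.001294
  E          0.01021     0.0289
  solve Keq expr → x = -0.001294; check Q = 2.7120e+04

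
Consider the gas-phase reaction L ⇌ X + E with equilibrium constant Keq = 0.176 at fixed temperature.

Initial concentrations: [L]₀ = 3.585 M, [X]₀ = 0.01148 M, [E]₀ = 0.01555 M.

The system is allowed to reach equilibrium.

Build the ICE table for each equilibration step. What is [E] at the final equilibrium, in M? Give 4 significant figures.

Q₀ = 4.9795e-05 vs Keq = 0.176 ⇒ Q<K, forward
Step 1:
                  L         X         E
  init        3.585   0.01148   0.01555
  Δ         -0.6992    0.6992    0.6992
  eq          2.886    0.7106    0.7147
  solve Keq expr → x = 0.6992; check Q = 0.176

[E]_eq = 0.7147 M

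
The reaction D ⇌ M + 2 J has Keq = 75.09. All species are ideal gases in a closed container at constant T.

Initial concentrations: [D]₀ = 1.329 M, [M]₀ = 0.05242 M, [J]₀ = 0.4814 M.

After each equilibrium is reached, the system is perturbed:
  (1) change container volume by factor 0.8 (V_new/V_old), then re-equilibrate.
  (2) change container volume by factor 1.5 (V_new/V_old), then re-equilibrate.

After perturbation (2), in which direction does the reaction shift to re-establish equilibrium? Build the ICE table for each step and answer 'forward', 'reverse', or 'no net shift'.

Q₀ = 0.009141 vs Keq = 75.09 ⇒ Q<K, forward
Step 1:
                  D         M         J
  Initial     1.329   0.05242    0.4814
  Change     -1.193     1.193     2.385
  Equil      0.1363     1.245     2.867
  solve Keq expr → x = 1.193; check Q = 75.09
Then change container volume by factor 0.8 (V_new/V_old).
Step 2:
                  D         M         J
  Initial    0.1704     1.556     3.584
  Change    0.06607  -0.06607   -0.1321
  Equil      0.2364      1.49     3.451
  solve Keq expr → x = -0.06607; check Q = 75.09
Then change container volume by factor 1.5 (V_new/V_old).
Step 3:
                  D         M         J
  Initial    0.1576    0.9936     2.301
  Change   -0.07265   0.07265    0.1453
  Equil     0.08497     1.066     2.446
  solve Keq expr → x = 0.07265; check Q = 75.09

Direction: forward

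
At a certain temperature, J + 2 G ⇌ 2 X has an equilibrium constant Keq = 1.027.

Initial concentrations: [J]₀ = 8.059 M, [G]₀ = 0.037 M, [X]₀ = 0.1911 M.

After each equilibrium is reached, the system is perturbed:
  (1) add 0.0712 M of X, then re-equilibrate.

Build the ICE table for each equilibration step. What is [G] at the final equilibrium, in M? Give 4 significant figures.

Q₀ = 3.31 vs Keq = 1.027 ⇒ Q>K, reverse
Step 1:
                    J           G           X
  Initial       8.059       0.037      0.1911
  Change       0.0109     0.02181    -0.02181
  Equil          8.07     0.05881      0.1693
  solve Keq expr → x = -0.0109; check Q = 1.027
Then add 0.0712 M of X.
Step 2:
                    J           G           X
  Initial        8.07     0.05881      0.2405
  Change     0.009162     0.01832    -0.01832
  Equil         8.079     0.07713      0.2222
  solve Keq expr → x = -0.009162; check Q = 1.027

[G]_eq = 0.07713 M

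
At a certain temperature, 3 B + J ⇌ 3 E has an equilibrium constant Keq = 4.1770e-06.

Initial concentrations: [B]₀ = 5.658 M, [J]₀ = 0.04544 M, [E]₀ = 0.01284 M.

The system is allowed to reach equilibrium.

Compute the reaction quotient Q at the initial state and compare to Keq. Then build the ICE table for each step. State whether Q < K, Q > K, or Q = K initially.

Q₀ = 2.5720e-07 vs Keq = 4.1770e-06 ⇒ Q<K, forward
Step 1:
                  B         J         E
  I           5.658   0.04544   0.01284
  C        -0.01807 -0.006024   0.01807
  E            5.64   0.03942   0.03091
  solve Keq expr → x = 0.006024; check Q = 4.1770e-06

Q₀ = 2.5720e-07; Q < K (proceeds forward)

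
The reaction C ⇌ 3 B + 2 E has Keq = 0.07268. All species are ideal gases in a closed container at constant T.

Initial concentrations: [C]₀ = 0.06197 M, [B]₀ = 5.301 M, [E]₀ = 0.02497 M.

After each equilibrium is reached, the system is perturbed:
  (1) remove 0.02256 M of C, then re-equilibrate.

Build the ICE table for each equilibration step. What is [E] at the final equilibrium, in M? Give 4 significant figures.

Q₀ = 1.499 vs Keq = 0.07268 ⇒ Q>K, reverse
Step 1:
                   C          B          E
  init       0.06197      5.301    0.02497
  Δ         0.009508   -0.02852   -0.01902
  eq         0.07148      5.272   0.005954
  solve Keq expr → x = -0.009508; check Q = 0.07268
Then remove 0.02256 M of C.
Step 2:
                   C          B          E
  init       0.04892      5.272   0.005954
  Δ       5.0054e-04  -0.001502  -0.001001
  eq         0.04942      5.271   0.004952
  solve Keq expr → x = -5.0054e-04; check Q = 0.07268

[E]_eq = 0.004952 M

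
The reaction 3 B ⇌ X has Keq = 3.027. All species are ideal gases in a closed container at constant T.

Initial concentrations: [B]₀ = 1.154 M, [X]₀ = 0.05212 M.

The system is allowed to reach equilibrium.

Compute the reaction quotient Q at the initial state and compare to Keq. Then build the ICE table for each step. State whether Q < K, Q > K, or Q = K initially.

Q₀ = 0.03391; Q < K (proceeds forward)

Q₀ = 0.03391 vs Keq = 3.027 ⇒ Q<K, forward
Step 1:
                  B         X
  init        1.154   0.05212
  Δ          -0.699     0.233
  eq          0.455    0.2851
  solve Keq expr → x = 0.233; check Q = 3.027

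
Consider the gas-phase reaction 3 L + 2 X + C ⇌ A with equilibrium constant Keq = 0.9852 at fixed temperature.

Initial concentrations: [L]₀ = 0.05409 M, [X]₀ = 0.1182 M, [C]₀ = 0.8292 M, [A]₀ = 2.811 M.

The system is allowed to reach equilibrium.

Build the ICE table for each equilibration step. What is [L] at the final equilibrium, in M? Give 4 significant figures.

[L]_eq = 1.297 M

Q₀ = 1.5333e+06 vs Keq = 0.9852 ⇒ Q>K, reverse
Step 1:
                    L           X           C           A
  Initial     0.05409      0.1182      0.8292       2.811
  Change        1.243      0.8286      0.4143     -0.4143
  Equil         1.297      0.9468       1.244       2.397
  solve Keq expr → x = -0.4143; check Q = 0.9852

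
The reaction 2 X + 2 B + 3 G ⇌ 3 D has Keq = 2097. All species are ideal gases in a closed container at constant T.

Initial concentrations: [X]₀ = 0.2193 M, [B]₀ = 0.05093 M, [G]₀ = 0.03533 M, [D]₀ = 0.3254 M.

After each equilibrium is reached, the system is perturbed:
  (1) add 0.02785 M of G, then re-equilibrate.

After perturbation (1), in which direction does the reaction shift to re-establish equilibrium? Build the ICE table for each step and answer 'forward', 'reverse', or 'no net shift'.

Direction: forward

Q₀ = 6.2632e+06 vs Keq = 2097 ⇒ Q>K, reverse
Step 1:
                    X           B           G           D
  init         0.2193     0.05093     0.03533      0.3254
  Δ           0.07549     0.07549      0.1132     -0.1132
  eq           0.2948      0.1264      0.1486      0.2122
  solve Keq expr → x = -0.03775; check Q = 2097
Then add 0.02785 M of G.
Step 2:
                    X           B           G           D
  init         0.2948      0.1264      0.1764      0.2122
  Δ         -0.007344   -0.007344    -0.01102     0.01102
  eq           0.2874      0.1191      0.1654      0.2232
  solve Keq expr → x = 0.003672; check Q = 2097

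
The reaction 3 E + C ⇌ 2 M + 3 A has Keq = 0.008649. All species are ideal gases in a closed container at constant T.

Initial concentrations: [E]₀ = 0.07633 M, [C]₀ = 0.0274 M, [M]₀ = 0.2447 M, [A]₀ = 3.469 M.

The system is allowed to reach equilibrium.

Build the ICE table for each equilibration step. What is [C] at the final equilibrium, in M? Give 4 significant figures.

[C]_eq = 0.1488 M

Q₀ = 2.0514e+05 vs Keq = 0.008649 ⇒ Q>K, reverse
Step 1:
                    E           C           M           A
  I           0.07633      0.0274      0.2447       3.469
  C            0.3642      0.1214     -0.2428     -0.3642
  E            0.4405      0.1488    0.001917       3.105
  solve Keq expr → x = -0.1214; check Q = 0.008649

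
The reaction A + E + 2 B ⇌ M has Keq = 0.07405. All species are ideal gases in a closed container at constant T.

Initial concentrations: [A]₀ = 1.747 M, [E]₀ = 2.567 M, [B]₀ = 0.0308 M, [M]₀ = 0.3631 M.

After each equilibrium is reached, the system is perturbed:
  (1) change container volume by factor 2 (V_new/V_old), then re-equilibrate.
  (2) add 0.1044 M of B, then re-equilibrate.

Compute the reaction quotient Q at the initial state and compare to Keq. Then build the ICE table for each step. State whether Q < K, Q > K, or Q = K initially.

Q₀ = 85.35 vs Keq = 0.07405 ⇒ Q>K, reverse
Step 1:
                   A          E          B          M
  I            1.747      2.567     0.0308     0.3631
  C           0.2478     0.2478     0.4957    -0.2478
  E            1.995      2.815     0.5265     0.1153
  solve Keq expr → x = -0.2478; check Q = 0.07405
Then change container volume by factor 2 (V_new/V_old).
Step 2:
                   A          E          B          M
  I           0.9974      1.407     0.2632    0.05763
  C          0.04385    0.04385    0.08769   -0.04385
  E            1.041      1.451     0.3509    0.01378
  solve Keq expr → x = -0.04385; check Q = 0.07405
Then add 0.1044 M of B.
Step 3:
                   A          E          B          M
  I            1.041      1.451     0.4553    0.01378
  C        -0.007621  -0.007621   -0.01524   0.007621
  E            1.034      1.444     0.4401     0.0214
  solve Keq expr → x = 0.007621; check Q = 0.07405

Q₀ = 85.35; Q > K (proceeds reverse)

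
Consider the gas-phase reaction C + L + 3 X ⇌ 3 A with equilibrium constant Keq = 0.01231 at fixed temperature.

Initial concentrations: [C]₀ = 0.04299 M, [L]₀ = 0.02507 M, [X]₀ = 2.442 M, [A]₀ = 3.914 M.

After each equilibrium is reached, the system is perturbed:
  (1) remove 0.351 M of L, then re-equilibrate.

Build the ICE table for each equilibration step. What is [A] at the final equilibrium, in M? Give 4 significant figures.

Q₀ = 3820 vs Keq = 0.01231 ⇒ Q>K, reverse
Step 1:
                  C         L         X         A
  init      0.04299   0.02507     2.442     3.914
  Δ          0.9178    0.9178     2.753    -2.753
  eq         0.9608    0.9428     5.195     1.161
  solve Keq expr → x = -0.9178; check Q = 0.01231
Then remove 0.351 M of L.
Step 2:
                  C         L         X         A
  init       0.9608    0.5918     5.195     1.161
  Δ         0.03717   0.03717    0.1115   -0.1115
  eq         0.9979     0.629     5.307     1.049
  solve Keq expr → x = -0.03717; check Q = 0.01231

[A]_eq = 1.049 M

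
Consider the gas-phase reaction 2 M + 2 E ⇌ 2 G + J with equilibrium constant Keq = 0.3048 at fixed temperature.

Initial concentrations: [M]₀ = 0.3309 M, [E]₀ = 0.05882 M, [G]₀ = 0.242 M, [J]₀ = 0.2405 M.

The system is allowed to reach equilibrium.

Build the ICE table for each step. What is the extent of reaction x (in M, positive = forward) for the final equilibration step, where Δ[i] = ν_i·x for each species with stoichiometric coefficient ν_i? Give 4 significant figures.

Q₀ = 37.18 vs Keq = 0.3048 ⇒ Q>K, reverse
Step 1:
                   M          E          G          J
  Initial     0.3309    0.05882      0.242     0.2405
  Change      0.1287     0.1287    -0.1287   -0.06433
  Equil       0.4596     0.1875     0.1133     0.1762
  solve Keq expr → x = -0.06433; check Q = 0.3048

x = -0.06433 M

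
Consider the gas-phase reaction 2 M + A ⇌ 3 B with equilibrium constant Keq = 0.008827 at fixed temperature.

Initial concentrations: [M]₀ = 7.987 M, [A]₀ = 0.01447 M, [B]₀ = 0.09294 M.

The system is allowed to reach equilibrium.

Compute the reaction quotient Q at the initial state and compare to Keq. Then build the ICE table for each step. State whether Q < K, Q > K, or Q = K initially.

Q₀ = 8.6971e-04; Q < K (proceeds forward)

Q₀ = 8.6971e-04 vs Keq = 0.008827 ⇒ Q<K, forward
Step 1:
                  M         A         B
  I           7.987   0.01447   0.09294
  C        -0.02185  -0.01092   0.03277
  E           7.965  0.003547    0.1257
  solve Keq expr → x = 0.01092; check Q = 0.008827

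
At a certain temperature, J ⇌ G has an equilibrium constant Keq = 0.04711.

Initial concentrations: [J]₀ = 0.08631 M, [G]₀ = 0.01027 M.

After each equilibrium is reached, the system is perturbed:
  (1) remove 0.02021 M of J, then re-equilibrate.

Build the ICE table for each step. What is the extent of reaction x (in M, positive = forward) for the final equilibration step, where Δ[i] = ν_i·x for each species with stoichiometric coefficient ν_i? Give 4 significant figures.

Q₀ = 0.119 vs Keq = 0.04711 ⇒ Q>K, reverse
Step 1:
                   J          G
  Initial    0.08631    0.01027
  Change    0.005925  -0.005925
  Equil      0.09223   0.004345
  solve Keq expr → x = -0.005925; check Q = 0.04711
Then remove 0.02021 M of J.
Step 2:
                   J          G
  Initial    0.07202   0.004345
  Change  9.0926e-04 -9.0926e-04
  Equil      0.07293   0.003436
  solve Keq expr → x = -9.0926e-04; check Q = 0.04711

x = -9.0926e-04 M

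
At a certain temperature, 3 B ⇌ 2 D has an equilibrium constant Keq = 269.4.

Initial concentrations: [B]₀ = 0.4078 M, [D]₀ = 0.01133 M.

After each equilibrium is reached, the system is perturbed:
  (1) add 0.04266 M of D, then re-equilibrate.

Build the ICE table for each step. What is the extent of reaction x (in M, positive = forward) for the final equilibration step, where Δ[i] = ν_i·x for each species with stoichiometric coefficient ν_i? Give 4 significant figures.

x = -0.002071 M

Q₀ = 0.001893 vs Keq = 269.4 ⇒ Q<K, forward
Step 1:
                    B           D
  init         0.4078     0.01133
  Δ           -0.3475      0.2317
  eq          0.06029       0.243
  solve Keq expr → x = 0.1158; check Q = 269.4
Then add 0.04266 M of D.
Step 2:
                    B           D
  init        0.06029      0.2857
  Δ          0.006214   -0.004143
  eq          0.06651      0.2815
  solve Keq expr → x = -0.002071; check Q = 269.4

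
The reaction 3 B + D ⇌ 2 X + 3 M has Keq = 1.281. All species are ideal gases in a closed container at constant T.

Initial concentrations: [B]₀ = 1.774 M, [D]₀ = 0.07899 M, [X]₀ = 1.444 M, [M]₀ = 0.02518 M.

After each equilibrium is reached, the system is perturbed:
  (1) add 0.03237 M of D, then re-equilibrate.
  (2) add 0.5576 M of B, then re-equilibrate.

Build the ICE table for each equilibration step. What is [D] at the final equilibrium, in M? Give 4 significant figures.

[D]_eq = 0.009289 M

Q₀ = 7.5486e-05 vs Keq = 1.281 ⇒ Q<K, forward
Step 1:
                   B          D          X          M
  init         1.774    0.07899      1.444    0.02518
  Δ          -0.2153   -0.07177     0.1435     0.2153
  eq           1.559   0.007225      1.588     0.2405
  solve Keq expr → x = 0.07177; check Q = 1.281
Then add 0.03237 M of D.
Step 2:
                   B          D          X          M
  init         1.559    0.03959      1.588     0.2405
  Δ          -0.0653   -0.02177    0.04353     0.0653
  eq           1.493    0.01783      1.631     0.3058
  solve Keq expr → x = 0.02177; check Q = 1.281
Then add 0.5576 M of B.
Step 3:
                   B          D          X          M
  init         2.051    0.01783      1.631     0.3058
  Δ         -0.02562  -0.008539    0.01708    0.02562
  eq           2.025   0.009289      1.648     0.3314
  solve Keq expr → x = 0.008539; check Q = 1.281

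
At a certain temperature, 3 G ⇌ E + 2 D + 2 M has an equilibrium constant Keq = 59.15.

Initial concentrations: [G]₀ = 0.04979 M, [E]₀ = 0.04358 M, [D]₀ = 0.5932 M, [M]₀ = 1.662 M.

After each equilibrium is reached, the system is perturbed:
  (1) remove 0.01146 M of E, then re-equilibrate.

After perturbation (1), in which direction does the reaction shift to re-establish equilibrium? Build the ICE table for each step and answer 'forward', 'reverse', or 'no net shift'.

Direction: forward

Q₀ = 343.2 vs Keq = 59.15 ⇒ Q>K, reverse
Step 1:
                    G           E           D           M
  I           0.04979     0.04358      0.5932       1.662
  C            0.0298   -0.009934    -0.01987    -0.01987
  E           0.07959     0.03365      0.5733       1.642
  solve Keq expr → x = -0.009934; check Q = 59.15
Then remove 0.01146 M of E.
Step 2:
                    G           E           D           M
  I           0.07959     0.02219      0.5733       1.642
  C         -0.007316    0.002439    0.004877    0.004877
  E           0.07228     0.02462      0.5782       1.647
  solve Keq expr → x = 0.002439; check Q = 59.15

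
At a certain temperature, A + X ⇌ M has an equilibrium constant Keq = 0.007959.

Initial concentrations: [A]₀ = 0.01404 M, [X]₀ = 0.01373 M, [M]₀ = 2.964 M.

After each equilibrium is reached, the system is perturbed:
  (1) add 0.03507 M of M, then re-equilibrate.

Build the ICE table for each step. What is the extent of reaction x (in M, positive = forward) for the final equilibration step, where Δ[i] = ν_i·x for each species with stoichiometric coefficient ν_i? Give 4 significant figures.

Q₀ = 1.5376e+04 vs Keq = 0.007959 ⇒ Q>K, reverse
Step 1:
                  A         X         M
  init      0.01404   0.01373     2.964
  Δ           2.897     2.897    -2.897
  eq          2.911      2.91   0.06742
  solve Keq expr → x = -2.897; check Q = 0.007959
Then add 0.03507 M of M.
Step 2:
                  A         X         M
  init        2.911      2.91    0.1025
  Δ         0.03351   0.03351  -0.03351
  eq          2.944     2.944   0.06898
  solve Keq expr → x = -0.03351; check Q = 0.007959

x = -0.03351 M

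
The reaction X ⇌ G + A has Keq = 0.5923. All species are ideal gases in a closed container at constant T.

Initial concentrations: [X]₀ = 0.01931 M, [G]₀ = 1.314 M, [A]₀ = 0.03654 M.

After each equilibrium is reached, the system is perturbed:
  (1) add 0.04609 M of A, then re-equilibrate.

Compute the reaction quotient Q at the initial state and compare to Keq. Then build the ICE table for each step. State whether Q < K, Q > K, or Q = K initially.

Q₀ = 2.486 vs Keq = 0.5923 ⇒ Q>K, reverse
Step 1:
                   X          G          A
  I          0.01931      1.314    0.03654
  C          0.01901   -0.01901   -0.01901
  E          0.03832      1.295    0.01753
  solve Keq expr → x = -0.01901; check Q = 0.5923
Then add 0.04609 M of A.
Step 2:
                   X          G          A
  I          0.03832      1.295    0.06362
  C          0.03109   -0.03109   -0.03109
  E          0.06941      1.264    0.03253
  solve Keq expr → x = -0.03109; check Q = 0.5923

Q₀ = 2.486; Q > K (proceeds reverse)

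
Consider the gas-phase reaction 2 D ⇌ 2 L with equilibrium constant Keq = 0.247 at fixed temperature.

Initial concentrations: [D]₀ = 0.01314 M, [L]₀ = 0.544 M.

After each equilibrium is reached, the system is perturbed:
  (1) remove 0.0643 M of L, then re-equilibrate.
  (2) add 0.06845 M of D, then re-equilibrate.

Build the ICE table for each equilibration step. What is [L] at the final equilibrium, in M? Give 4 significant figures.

Q₀ = 1714 vs Keq = 0.247 ⇒ Q>K, reverse
Step 1:
                   D          L
  init       0.01314      0.544
  Δ            0.359     -0.359
  eq          0.3722      0.185
  solve Keq expr → x = -0.1795; check Q = 0.247
Then remove 0.0643 M of L.
Step 2:
                   D          L
  init        0.3722     0.1207
  Δ         -0.04295    0.04295
  eq          0.3292     0.1636
  solve Keq expr → x = 0.02148; check Q = 0.247
Then add 0.06845 M of D.
Step 3:
                   D          L
  init        0.3977     0.1636
  Δ         -0.02272    0.02272
  eq          0.3749     0.1863
  solve Keq expr → x = 0.01136; check Q = 0.247

[L]_eq = 0.1863 M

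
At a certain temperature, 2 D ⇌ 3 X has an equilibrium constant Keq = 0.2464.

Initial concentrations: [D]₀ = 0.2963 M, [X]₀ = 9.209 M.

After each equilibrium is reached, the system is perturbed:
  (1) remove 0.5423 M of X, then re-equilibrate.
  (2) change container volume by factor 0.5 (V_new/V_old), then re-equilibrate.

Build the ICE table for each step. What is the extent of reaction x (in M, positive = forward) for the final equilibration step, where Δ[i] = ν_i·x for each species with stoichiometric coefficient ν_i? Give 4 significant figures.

x = -0.2194 M

Q₀ = 8896 vs Keq = 0.2464 ⇒ Q>K, reverse
Step 1:
                   D          X
  Initial     0.2963      9.209
  Change       4.887     -7.331
  Equil        5.184      1.878
  solve Keq expr → x = -2.444; check Q = 0.2464
Then remove 0.5423 M of X.
Step 2:
                   D          X
  Initial      5.184      1.335
  Change      -0.311     0.4664
  Equil        4.873      1.802
  solve Keq expr → x = 0.1555; check Q = 0.2464
Then change container volume by factor 0.5 (V_new/V_old).
Step 3:
                   D          X
  Initial      9.746      3.604
  Change      0.4388    -0.6582
  Equil        10.18      2.946
  solve Keq expr → x = -0.2194; check Q = 0.2464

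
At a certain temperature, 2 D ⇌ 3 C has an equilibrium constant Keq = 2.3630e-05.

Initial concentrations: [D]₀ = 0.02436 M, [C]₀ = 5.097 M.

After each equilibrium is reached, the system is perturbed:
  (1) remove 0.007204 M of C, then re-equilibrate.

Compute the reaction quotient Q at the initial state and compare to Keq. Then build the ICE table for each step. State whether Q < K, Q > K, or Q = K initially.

Q₀ = 2.2315e+05; Q > K (proceeds reverse)

Q₀ = 2.2315e+05 vs Keq = 2.3630e-05 ⇒ Q>K, reverse
Step 1:
                  D         C
  Initial   0.02436     5.097
  Change      3.355    -5.032
  Equil       3.379   0.06462
  solve Keq expr → x = -1.677; check Q = 2.3630e-05
Then remove 0.007204 M of C.
Step 2:
                  D         C
  Initial     3.379   0.05742
  Change  -0.004762  0.007143
  Equil       3.375   0.06456
  solve Keq expr → x = 0.002381; check Q = 2.3630e-05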